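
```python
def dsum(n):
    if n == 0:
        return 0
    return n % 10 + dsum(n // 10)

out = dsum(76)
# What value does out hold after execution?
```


dsum(76)
= 6 + dsum(7)
= 6 + 7 + dsum(0)
= 6 + 7 + 0
= 13


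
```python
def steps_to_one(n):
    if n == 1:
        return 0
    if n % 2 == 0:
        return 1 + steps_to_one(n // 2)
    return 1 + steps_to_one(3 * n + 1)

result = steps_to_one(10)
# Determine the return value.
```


steps_to_one(10)
10 is even -> steps_to_one(5)
5 is odd -> 3*5+1 = 16 -> steps_to_one(16)
16 is even -> steps_to_one(8)
8 is even -> steps_to_one(4)
4 is even -> steps_to_one(2)
2 is even -> steps_to_one(1)
Reached 1 after 6 steps
= 6


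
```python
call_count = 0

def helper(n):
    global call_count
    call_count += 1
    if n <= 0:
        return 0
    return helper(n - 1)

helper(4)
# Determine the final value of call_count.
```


helper(4) calls helper(3) calls ... calls helper(0)
Total calls: 4 + 1 (for base case) = 5


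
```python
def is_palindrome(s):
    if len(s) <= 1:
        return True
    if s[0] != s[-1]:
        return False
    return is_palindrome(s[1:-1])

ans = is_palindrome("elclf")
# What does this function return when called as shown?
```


is_palindrome("elclf")
"elclf": s[0]='e' != s[-1]='f' -> False
= False


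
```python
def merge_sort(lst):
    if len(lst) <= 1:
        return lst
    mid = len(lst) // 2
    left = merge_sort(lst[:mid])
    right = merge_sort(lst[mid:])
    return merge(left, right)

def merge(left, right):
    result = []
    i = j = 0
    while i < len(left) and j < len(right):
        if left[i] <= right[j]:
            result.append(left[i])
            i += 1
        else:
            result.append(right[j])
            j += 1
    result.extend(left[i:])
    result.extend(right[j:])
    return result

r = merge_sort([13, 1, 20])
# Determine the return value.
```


merge_sort([13, 1, 20])
Split into [13] and [1, 20]
Left sorted: [13]
Right sorted: [1, 20]
Merge [13] and [1, 20]
= [1, 13, 20]


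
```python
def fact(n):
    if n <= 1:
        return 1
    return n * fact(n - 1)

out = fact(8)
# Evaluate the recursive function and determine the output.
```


fact(8)
= 8 * fact(7)
= 8 * 7 * fact(6)
= 8 * 7 * 6 * fact(5)
= 8 * 7 * 6 * 5 * fact(4)
= 8 * 7 * 6 * 5 * 4 * fact(3)
= 8 * 7 * 6 * 5 * 4 * 3 * fact(2)
= 8 * 7 * 6 * 5 * 4 * 3 * 2 * fact(1)
= 8 * 7 * 6 * 5 * 4 * 3 * 2 * 1
= 40320


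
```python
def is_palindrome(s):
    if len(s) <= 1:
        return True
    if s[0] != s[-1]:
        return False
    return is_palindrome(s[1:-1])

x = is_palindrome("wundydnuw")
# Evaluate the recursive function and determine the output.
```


is_palindrome("wundydnuw")
"wundydnuw": s[0]='w' == s[-1]='w' -> is_palindrome("undydnu")
"undydnu": s[0]='u' == s[-1]='u' -> is_palindrome("ndydn")
"ndydn": s[0]='n' == s[-1]='n' -> is_palindrome("dyd")
"dyd": s[0]='d' == s[-1]='d' -> is_palindrome("y")
"y": len <= 1 -> True
= True


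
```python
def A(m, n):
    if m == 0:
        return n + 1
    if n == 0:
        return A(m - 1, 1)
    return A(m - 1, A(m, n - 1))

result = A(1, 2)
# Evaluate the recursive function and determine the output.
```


A(1, 2)
= A(0, A(1, 1))
First compute A(1, 1) = 3
= A(0, 3)
= 4


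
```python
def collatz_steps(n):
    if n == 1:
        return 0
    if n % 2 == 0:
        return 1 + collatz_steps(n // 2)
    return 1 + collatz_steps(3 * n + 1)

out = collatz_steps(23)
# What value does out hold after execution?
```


collatz_steps(23)
23 is odd -> 3*23+1 = 70 -> collatz_steps(70)
70 is even -> collatz_steps(35)
35 is odd -> 3*35+1 = 106 -> collatz_steps(106)
106 is even -> collatz_steps(53)
53 is odd -> 3*53+1 = 160 -> collatz_steps(160)
160 is even -> collatz_steps(80)
80 is even -> collatz_steps(40)
40 is even -> collatz_steps(20)
20 is even -> collatz_steps(10)
10 is even -> collatz_steps(5)
5 is odd -> 3*5+1 = 16 -> collatz_steps(16)
16 is even -> collatz_steps(8)
8 is even -> collatz_steps(4)
4 is even -> collatz_steps(2)
2 is even -> collatz_steps(1)
Reached 1 after 15 steps
= 15


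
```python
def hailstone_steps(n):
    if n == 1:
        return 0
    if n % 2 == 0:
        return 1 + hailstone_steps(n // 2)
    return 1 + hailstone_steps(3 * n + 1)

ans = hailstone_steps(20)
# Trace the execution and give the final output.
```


hailstone_steps(20)
20 is even -> hailstone_steps(10)
10 is even -> hailstone_steps(5)
5 is odd -> 3*5+1 = 16 -> hailstone_steps(16)
16 is even -> hailstone_steps(8)
8 is even -> hailstone_steps(4)
4 is even -> hailstone_steps(2)
2 is even -> hailstone_steps(1)
Reached 1 after 7 steps
= 7


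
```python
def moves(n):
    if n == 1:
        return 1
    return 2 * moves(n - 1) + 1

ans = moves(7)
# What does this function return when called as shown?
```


moves(7)
= 2 * moves(6) + 1
= 2 * (2 * moves(5) + 1) + 1
= 2 * (2 * (2 * moves(4) + 1) + 1) + 1
= 2 * (2 * (2 * (2 * moves(3) + 1) + 1) + 1) + 1
= 2 * (2 * (2 * (2 * (2 * moves(2) + 1) + 1) + 1) + 1) + 1
= 2 * (2 * (2 * (2 * (2 * (2 * moves(1) + 1) + 1) + 1) + 1) + 1) + 1
Now compute bottom-up:
moves(1) = 1
moves(2) = 2 * 1 + 1 = 3
moves(3) = 2 * 3 + 1 = 7
moves(4) = 2 * 7 + 1 = 15
moves(5) = 2 * 15 + 1 = 31
moves(6) = 2 * 31 + 1 = 63
moves(7) = 2 * 63 + 1 = 127
= 127


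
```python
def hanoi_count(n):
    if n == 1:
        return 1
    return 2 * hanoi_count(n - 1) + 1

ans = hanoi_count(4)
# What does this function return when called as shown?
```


hanoi_count(4)
= 2 * hanoi_count(3) + 1
= 2 * (2 * hanoi_count(2) + 1) + 1
= 2 * (2 * (2 * hanoi_count(1) + 1) + 1) + 1
Now compute bottom-up:
hanoi_count(1) = 1
hanoi_count(2) = 2 * 1 + 1 = 3
hanoi_count(3) = 2 * 3 + 1 = 7
hanoi_count(4) = 2 * 7 + 1 = 15
= 15


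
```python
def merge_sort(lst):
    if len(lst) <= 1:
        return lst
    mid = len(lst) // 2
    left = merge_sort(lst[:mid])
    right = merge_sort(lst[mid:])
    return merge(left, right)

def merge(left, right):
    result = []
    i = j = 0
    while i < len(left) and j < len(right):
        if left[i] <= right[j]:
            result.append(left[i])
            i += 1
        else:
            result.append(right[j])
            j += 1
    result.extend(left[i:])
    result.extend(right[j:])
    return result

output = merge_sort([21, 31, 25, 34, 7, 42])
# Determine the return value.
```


merge_sort([21, 31, 25, 34, 7, 42])
Split into [21, 31, 25] and [34, 7, 42]
Left sorted: [21, 25, 31]
Right sorted: [7, 34, 42]
Merge [21, 25, 31] and [7, 34, 42]
= [7, 21, 25, 31, 34, 42]


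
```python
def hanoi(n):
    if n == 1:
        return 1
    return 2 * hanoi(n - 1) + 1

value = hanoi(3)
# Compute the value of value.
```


hanoi(3)
= 2 * hanoi(2) + 1
= 2 * (2 * hanoi(1) + 1) + 1
Now compute bottom-up:
hanoi(1) = 1
hanoi(2) = 2 * 1 + 1 = 3
hanoi(3) = 2 * 3 + 1 = 7
= 7


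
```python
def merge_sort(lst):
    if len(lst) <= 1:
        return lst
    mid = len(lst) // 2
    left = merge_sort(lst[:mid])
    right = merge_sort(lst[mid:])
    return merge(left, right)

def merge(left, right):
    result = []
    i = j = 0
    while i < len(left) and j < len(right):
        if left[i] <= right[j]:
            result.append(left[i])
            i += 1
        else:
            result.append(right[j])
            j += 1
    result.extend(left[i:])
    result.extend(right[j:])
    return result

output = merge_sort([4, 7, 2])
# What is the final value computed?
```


merge_sort([4, 7, 2])
Split into [4] and [7, 2]
Left sorted: [4]
Right sorted: [2, 7]
Merge [4] and [2, 7]
= [2, 4, 7]


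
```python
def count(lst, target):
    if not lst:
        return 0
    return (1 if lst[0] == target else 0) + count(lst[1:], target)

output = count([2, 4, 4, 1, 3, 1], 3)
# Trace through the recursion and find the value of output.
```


count([2, 4, 4, 1, 3, 1], 3)
lst[0]=2 != 3: 0 + count([4, 4, 1, 3, 1], 3)
lst[0]=4 != 3: 0 + count([4, 1, 3, 1], 3)
lst[0]=4 != 3: 0 + count([1, 3, 1], 3)
lst[0]=1 != 3: 0 + count([3, 1], 3)
lst[0]=3 == 3: 1 + count([1], 3)
lst[0]=1 != 3: 0 + count([], 3)
= 1


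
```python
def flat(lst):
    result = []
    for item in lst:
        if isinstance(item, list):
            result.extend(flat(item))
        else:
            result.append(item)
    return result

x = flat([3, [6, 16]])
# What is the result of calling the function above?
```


flat([3, [6, 16]])
Processing each element:
  3 is not a list -> append 3
  [6, 16] is a list -> flat recursively -> [6, 16]
= [3, 6, 16]


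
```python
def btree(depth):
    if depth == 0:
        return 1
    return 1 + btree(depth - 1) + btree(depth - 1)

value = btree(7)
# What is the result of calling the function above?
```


btree(7)
= 1 + btree(6) + btree(6)
= 1 + 2 * btree(6)
btree(k) = 2^(k+1) - 1
btree(0) = 1
btree(1) = 3
btree(2) = 7
btree(3) = 15
btree(4) = 31
btree(7) = 2^8 - 1 = 255


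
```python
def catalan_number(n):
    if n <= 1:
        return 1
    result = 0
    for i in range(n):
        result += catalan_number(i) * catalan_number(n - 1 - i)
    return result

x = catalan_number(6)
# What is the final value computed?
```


catalan_number(6)
= sum of catalan_number(i) * catalan_number(6-1-i) for i in 0..5
First compute sub-values bottom-up:
  catalan_number(0) = 1, catalan_number(1) = 1
  catalan_number(2) = 1*1 + 1*1 = 2
  catalan_number(3) = 1*2 + 1*1 + 2*1 = 5
  catalan_number(4) = 1*5 + 1*2 + 2*1 + 5*1 = 14
  catalan_number(5) = 1*14 + 1*5 + 2*2 + 5*1 + 14*1 = 42
Now catalan_number(6):
  catalan_number(0)*catalan_number(5) = 1*42 = 42
  catalan_number(1)*catalan_number(4) = 1*14 = 14
  catalan_number(2)*catalan_number(3) = 2*5 = 10
  catalan_number(3)*catalan_number(2) = 5*2 = 10
  catalan_number(4)*catalan_number(1) = 14*1 = 14
  catalan_number(5)*catalan_number(0) = 42*1 = 42
= 42 + 14 + 10 + 10 + 14 + 42
= 132


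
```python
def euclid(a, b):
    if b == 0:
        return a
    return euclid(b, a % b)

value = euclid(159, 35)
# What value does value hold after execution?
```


euclid(159, 35)
= euclid(35, 159 % 35) = euclid(35, 19)
= euclid(19, 35 % 19) = euclid(19, 16)
= euclid(16, 19 % 16) = euclid(16, 3)
= euclid(3, 16 % 3) = euclid(3, 1)
= euclid(1, 3 % 1) = euclid(1, 0)
b == 0, return a = 1


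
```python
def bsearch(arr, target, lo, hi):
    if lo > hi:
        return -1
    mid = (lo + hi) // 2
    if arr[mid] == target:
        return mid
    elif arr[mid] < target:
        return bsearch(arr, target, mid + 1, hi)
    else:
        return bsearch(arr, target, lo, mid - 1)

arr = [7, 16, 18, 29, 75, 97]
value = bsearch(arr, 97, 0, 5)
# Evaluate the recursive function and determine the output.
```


bsearch(arr, 97, 0, 5)
lo=0, hi=5, mid=2, arr[mid]=18
18 < 97, search right half
lo=3, hi=5, mid=4, arr[mid]=75
75 < 97, search right half
lo=5, hi=5, mid=5, arr[mid]=97
arr[5] == 97, found at index 5
= 5


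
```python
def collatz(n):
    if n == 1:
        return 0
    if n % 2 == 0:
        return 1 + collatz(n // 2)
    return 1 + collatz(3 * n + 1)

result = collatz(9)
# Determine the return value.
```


collatz(9)
9 is odd -> 3*9+1 = 28 -> collatz(28)
28 is even -> collatz(14)
14 is even -> collatz(7)
7 is odd -> 3*7+1 = 22 -> collatz(22)
22 is even -> collatz(11)
11 is odd -> 3*11+1 = 34 -> collatz(34)
34 is even -> collatz(17)
17 is odd -> 3*17+1 = 52 -> collatz(52)
52 is even -> collatz(26)
26 is even -> collatz(13)
13 is odd -> 3*13+1 = 40 -> collatz(40)
40 is even -> collatz(20)
20 is even -> collatz(10)
10 is even -> collatz(5)
5 is odd -> 3*5+1 = 16 -> collatz(16)
16 is even -> collatz(8)
8 is even -> collatz(4)
4 is even -> collatz(2)
2 is even -> collatz(1)
Reached 1 after 19 steps
= 19


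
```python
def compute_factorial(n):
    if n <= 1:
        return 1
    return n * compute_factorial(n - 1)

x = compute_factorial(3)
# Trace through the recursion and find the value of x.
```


compute_factorial(3)
= 3 * compute_factorial(2)
= 3 * 2 * compute_factorial(1)
= 3 * 2 * 1
= 6


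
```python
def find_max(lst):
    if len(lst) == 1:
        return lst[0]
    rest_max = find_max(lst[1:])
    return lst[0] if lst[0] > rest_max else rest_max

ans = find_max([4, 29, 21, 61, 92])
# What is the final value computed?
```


find_max([4, 29, 21, 61, 92])
= compare 4 with find_max([29, 21, 61, 92])
= compare 29 with find_max([21, 61, 92])
= compare 21 with find_max([61, 92])
= compare 61 with find_max([92])
Base: find_max([92]) = 92
compare 61 with 92: max = 92
compare 21 with 92: max = 92
compare 29 with 92: max = 92
compare 4 with 92: max = 92
= 92


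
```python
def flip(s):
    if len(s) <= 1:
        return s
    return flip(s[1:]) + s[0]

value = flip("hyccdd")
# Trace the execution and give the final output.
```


flip("hyccdd")
= flip("yccdd") + "h"
= flip("ccdd") + "y" + "h"
= flip("cdd") + "c" + "y" + "h"
= flip("dd") + "c" + "c" + "y" + "h"
= flip("d") + "d" + "c" + "c" + "y" + "h"
= "d" + "d" + "c" + "c" + "y" + "h"
= "ddccyh"


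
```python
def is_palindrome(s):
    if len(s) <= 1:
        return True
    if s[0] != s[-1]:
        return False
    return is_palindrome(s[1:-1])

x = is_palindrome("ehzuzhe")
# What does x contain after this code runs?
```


is_palindrome("ehzuzhe")
"ehzuzhe": s[0]='e' == s[-1]='e' -> is_palindrome("hzuzh")
"hzuzh": s[0]='h' == s[-1]='h' -> is_palindrome("zuz")
"zuz": s[0]='z' == s[-1]='z' -> is_palindrome("u")
"u": len <= 1 -> True
= True


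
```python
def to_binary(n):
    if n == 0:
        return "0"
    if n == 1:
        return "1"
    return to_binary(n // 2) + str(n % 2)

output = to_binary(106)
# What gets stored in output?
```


to_binary(106)
= to_binary(53) + "0"
= to_binary(26) + "1" + "0"
= to_binary(13) + "0" + "1" + "0"
= to_binary(6) + "1" + "0" + "1" + "0"
= to_binary(3) + "0" + "1" + "0" + "1" + "0"
= to_binary(1) + "1" + "0" + "1" + "0" + "1" + "0"
= "1" + "1" + "0" + "1" + "0" + "1" + "0"
= "1101010"


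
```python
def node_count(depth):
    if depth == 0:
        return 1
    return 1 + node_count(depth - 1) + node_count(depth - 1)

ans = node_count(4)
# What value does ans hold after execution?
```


node_count(4)
= 1 + node_count(3) + node_count(3)
= 1 + 2 * node_count(3)
node_count(k) = 2^(k+1) - 1
node_count(0) = 1
node_count(1) = 3
node_count(2) = 7
node_count(3) = 15
node_count(4) = 31
node_count(4) = 2^5 - 1 = 31


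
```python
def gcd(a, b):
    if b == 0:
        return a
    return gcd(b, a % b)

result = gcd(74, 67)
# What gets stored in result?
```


gcd(74, 67)
= gcd(67, 74 % 67) = gcd(67, 7)
= gcd(7, 67 % 7) = gcd(7, 4)
= gcd(4, 7 % 4) = gcd(4, 3)
= gcd(3, 4 % 3) = gcd(3, 1)
= gcd(1, 3 % 1) = gcd(1, 0)
b == 0, return a = 1


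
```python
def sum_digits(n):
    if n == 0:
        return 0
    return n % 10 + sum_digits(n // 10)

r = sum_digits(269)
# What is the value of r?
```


sum_digits(269)
= 9 + sum_digits(26)
= 9 + 6 + sum_digits(2)
= 9 + 6 + 2 + sum_digits(0)
= 9 + 6 + 2 + 0
= 17


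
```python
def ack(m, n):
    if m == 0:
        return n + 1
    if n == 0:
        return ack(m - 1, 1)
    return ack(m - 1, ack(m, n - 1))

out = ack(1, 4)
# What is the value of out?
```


ack(1, 4)
= ack(0, ack(1, 3))
First compute ack(1, 3) = 5
= ack(0, 5)
= 6


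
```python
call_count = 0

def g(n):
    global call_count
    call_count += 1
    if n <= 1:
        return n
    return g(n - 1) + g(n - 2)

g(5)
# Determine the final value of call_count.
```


g(5) calls g(4) and g(3); each non-base call branches into two more.
Let C(k) = total number of calls made by g(k), including the call to g(k) itself.
Base cases: C(0) = 1, C(1) = 1
Recurrence: C(k) = 1 + C(k-1) + C(k-2)
  C(2) = 1 + C(1) + C(0) = 1 + 1 + 1 = 3
  C(3) = 1 + C(2) + C(1) = 1 + 3 + 1 = 5
  C(4) = 1 + C(3) + C(2) = 1 + 5 + 3 = 9
  C(5) = 1 + C(4) + C(3) = 1 + 9 + 5 = 15
Total calls = C(5) = 15


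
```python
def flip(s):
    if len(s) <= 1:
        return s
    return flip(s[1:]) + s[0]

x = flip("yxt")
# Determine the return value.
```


flip("yxt")
= flip("xt") + "y"
= flip("t") + "x" + "y"
= "t" + "x" + "y"
= "txy"


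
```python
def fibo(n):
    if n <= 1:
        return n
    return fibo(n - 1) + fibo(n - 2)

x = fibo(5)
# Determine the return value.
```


fibo(5)
= fibo(4) + fibo(3)
= (fibo(3) + fibo(2)) + fibo(3)
Computing bottom-up: fibo(0)=0, fibo(1)=1, fibo(2)=1, fibo(3)=2, fibo(4)=3, fibo(5)=5
= 5


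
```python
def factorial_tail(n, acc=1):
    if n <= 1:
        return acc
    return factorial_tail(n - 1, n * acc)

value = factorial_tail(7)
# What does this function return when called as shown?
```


factorial_tail(7, 1)
= factorial_tail(6, 7 * 1) = factorial_tail(6, 7)
= factorial_tail(5, 6 * 7) = factorial_tail(5, 42)
= factorial_tail(4, 5 * 42) = factorial_tail(4, 210)
= factorial_tail(3, 4 * 210) = factorial_tail(3, 840)
= factorial_tail(2, 3 * 840) = factorial_tail(2, 2520)
= factorial_tail(1, 2 * 2520) = factorial_tail(1, 5040)
n <= 1, return acc = 5040


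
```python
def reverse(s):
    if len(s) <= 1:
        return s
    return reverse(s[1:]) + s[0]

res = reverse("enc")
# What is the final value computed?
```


reverse("enc")
= reverse("nc") + "e"
= reverse("c") + "n" + "e"
= "c" + "n" + "e"
= "cne"


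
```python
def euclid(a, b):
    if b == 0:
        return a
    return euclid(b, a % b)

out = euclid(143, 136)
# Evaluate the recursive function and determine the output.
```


euclid(143, 136)
= euclid(136, 143 % 136) = euclid(136, 7)
= euclid(7, 136 % 7) = euclid(7, 3)
= euclid(3, 7 % 3) = euclid(3, 1)
= euclid(1, 3 % 1) = euclid(1, 0)
b == 0, return a = 1


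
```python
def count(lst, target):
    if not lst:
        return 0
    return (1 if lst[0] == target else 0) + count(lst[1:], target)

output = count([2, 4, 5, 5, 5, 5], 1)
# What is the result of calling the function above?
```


count([2, 4, 5, 5, 5, 5], 1)
lst[0]=2 != 1: 0 + count([4, 5, 5, 5, 5], 1)
lst[0]=4 != 1: 0 + count([5, 5, 5, 5], 1)
lst[0]=5 != 1: 0 + count([5, 5, 5], 1)
lst[0]=5 != 1: 0 + count([5, 5], 1)
lst[0]=5 != 1: 0 + count([5], 1)
lst[0]=5 != 1: 0 + count([], 1)
= 0


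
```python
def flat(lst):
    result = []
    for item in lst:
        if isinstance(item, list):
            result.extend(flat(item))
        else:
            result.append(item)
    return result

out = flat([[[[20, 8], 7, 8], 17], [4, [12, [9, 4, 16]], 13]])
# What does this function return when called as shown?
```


flat([[[[20, 8], 7, 8], 17], [4, [12, [9, 4, 16]], 13]])
Processing each element:
  [[[20, 8], 7, 8], 17] is a list -> flat recursively -> [20, 8, 7, 8, 17]
  [4, [12, [9, 4, 16]], 13] is a list -> flat recursively -> [4, 12, 9, 4, 16, 13]
= [20, 8, 7, 8, 17, 4, 12, 9, 4, 16, 13]


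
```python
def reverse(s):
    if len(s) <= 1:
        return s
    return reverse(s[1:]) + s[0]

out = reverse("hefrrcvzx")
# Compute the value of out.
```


reverse("hefrrcvzx")
= reverse("efrrcvzx") + "h"
= reverse("frrcvzx") + "e" + "h"
= reverse("rrcvzx") + "f" + "e" + "h"
= reverse("rcvzx") + "r" + "f" + "e" + "h"
= reverse("cvzx") + "r" + "r" + "f" + "e" + "h"
= reverse("vzx") + "c" + "r" + "r" + "f" + "e" + "h"
= reverse("zx") + "v" + "c" + "r" + "r" + "f" + "e" + "h"
= reverse("x") + "z" + "v" + "c" + "r" + "r" + "f" + "e" + "h"
= "x" + "z" + "v" + "c" + "r" + "r" + "f" + "e" + "h"
= "xzvcrrfeh"


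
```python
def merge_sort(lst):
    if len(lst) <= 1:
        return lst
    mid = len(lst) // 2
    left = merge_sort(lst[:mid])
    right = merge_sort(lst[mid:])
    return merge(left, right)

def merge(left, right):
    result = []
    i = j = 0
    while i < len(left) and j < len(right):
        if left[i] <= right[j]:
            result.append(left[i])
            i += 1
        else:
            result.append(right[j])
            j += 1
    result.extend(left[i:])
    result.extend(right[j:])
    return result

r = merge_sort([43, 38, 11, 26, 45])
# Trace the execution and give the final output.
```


merge_sort([43, 38, 11, 26, 45])
Split into [43, 38] and [11, 26, 45]
Left sorted: [38, 43]
Right sorted: [11, 26, 45]
Merge [38, 43] and [11, 26, 45]
= [11, 26, 38, 43, 45]


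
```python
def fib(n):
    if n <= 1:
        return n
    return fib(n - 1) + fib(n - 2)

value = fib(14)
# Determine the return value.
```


fib(14)
= fib(13) + fib(12)
= (fib(12) + fib(11)) + fib(12)
Computing bottom-up: fib(0)=0, fib(1)=1, fib(2)=1, fib(3)=2, fib(4)=3, fib(5)=5, fib(6)=8, fib(7)=13, fib(8)=21, fib(9)=34, fib(10)=55, fib(11)=89, fib(12)=144, fib(13)=233, fib(14)=377
= 377


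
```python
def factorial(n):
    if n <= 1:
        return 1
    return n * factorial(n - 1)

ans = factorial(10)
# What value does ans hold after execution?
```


factorial(10)
= 10 * factorial(9)
= 10 * 9 * factorial(8)
= 10 * 9 * 8 * factorial(7)
= 10 * 9 * 8 * 7 * factorial(6)
= 10 * 9 * 8 * 7 * 6 * factorial(5)
= 10 * 9 * 8 * 7 * 6 * 5 * factorial(4)
= 10 * 9 * 8 * 7 * 6 * 5 * 4 * factorial(3)
= 10 * 9 * 8 * 7 * 6 * 5 * 4 * 3 * factorial(2)
= 10 * 9 * 8 * 7 * 6 * 5 * 4 * 3 * 2 * factorial(1)
= 10 * 9 * 8 * 7 * 6 * 5 * 4 * 3 * 2 * 1
= 3628800


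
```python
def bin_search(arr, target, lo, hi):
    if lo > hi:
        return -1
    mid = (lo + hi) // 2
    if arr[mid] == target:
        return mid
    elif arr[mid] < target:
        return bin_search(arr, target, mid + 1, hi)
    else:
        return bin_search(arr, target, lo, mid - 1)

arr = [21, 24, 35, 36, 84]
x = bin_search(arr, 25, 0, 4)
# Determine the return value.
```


bin_search(arr, 25, 0, 4)
lo=0, hi=4, mid=2, arr[mid]=35
35 > 25, search left half
lo=0, hi=1, mid=0, arr[mid]=21
21 < 25, search right half
lo=1, hi=1, mid=1, arr[mid]=24
24 < 25, search right half
lo > hi, target not found, return -1
= -1


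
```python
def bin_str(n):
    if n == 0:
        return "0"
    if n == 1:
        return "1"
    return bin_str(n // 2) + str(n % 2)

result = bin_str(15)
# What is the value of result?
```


bin_str(15)
= bin_str(7) + "1"
= bin_str(3) + "1" + "1"
= bin_str(1) + "1" + "1" + "1"
= "1" + "1" + "1" + "1"
= "1111"


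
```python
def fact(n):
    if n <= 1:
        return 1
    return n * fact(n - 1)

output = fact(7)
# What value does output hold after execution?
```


fact(7)
= 7 * fact(6)
= 7 * 6 * fact(5)
= 7 * 6 * 5 * fact(4)
= 7 * 6 * 5 * 4 * fact(3)
= 7 * 6 * 5 * 4 * 3 * fact(2)
= 7 * 6 * 5 * 4 * 3 * 2 * fact(1)
= 7 * 6 * 5 * 4 * 3 * 2 * 1
= 5040


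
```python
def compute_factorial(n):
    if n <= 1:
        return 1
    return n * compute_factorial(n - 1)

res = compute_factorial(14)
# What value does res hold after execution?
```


compute_factorial(14)
= 14 * compute_factorial(13)
= 14 * 13 * compute_factorial(12)
= 14 * 13 * 12 * compute_factorial(11)
= 14 * 13 * 12 * 11 * compute_factorial(10)
= 14 * 13 * 12 * 11 * 10 * compute_factorial(9)
= 14 * 13 * 12 * 11 * 10 * 9 * compute_factorial(8)
= 14 * 13 * 12 * 11 * 10 * 9 * 8 * compute_factorial(7)
= 14 * 13 * 12 * 11 * 10 * 9 * 8 * 7 * compute_factorial(6)
= 14 * 13 * 12 * 11 * 10 * 9 * 8 * 7 * 6 * compute_factorial(5)
= 14 * 13 * 12 * 11 * 10 * 9 * 8 * 7 * 6 * 5 * compute_factorial(4)
= 14 * 13 * 12 * 11 * 10 * 9 * 8 * 7 * 6 * 5 * 4 * compute_factorial(3)
= 14 * 13 * 12 * 11 * 10 * 9 * 8 * 7 * 6 * 5 * 4 * 3 * compute_factorial(2)
= 14 * 13 * 12 * 11 * 10 * 9 * 8 * 7 * 6 * 5 * 4 * 3 * 2 * compute_factorial(1)
= 14 * 13 * 12 * 11 * 10 * 9 * 8 * 7 * 6 * 5 * 4 * 3 * 2 * 1
= 87178291200


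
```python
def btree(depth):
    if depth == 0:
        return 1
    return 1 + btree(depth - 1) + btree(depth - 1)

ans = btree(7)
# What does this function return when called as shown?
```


btree(7)
= 1 + btree(6) + btree(6)
= 1 + 2 * btree(6)
btree(k) = 2^(k+1) - 1
btree(0) = 1
btree(1) = 3
btree(2) = 7
btree(3) = 15
btree(4) = 31
btree(7) = 2^8 - 1 = 255


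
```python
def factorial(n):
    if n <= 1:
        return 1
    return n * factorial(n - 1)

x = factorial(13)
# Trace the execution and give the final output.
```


factorial(13)
= 13 * factorial(12)
= 13 * 12 * factorial(11)
= 13 * 12 * 11 * factorial(10)
= 13 * 12 * 11 * 10 * factorial(9)
= 13 * 12 * 11 * 10 * 9 * factorial(8)
= 13 * 12 * 11 * 10 * 9 * 8 * factorial(7)
= 13 * 12 * 11 * 10 * 9 * 8 * 7 * factorial(6)
= 13 * 12 * 11 * 10 * 9 * 8 * 7 * 6 * factorial(5)
= 13 * 12 * 11 * 10 * 9 * 8 * 7 * 6 * 5 * factorial(4)
= 13 * 12 * 11 * 10 * 9 * 8 * 7 * 6 * 5 * 4 * factorial(3)
= 13 * 12 * 11 * 10 * 9 * 8 * 7 * 6 * 5 * 4 * 3 * factorial(2)
= 13 * 12 * 11 * 10 * 9 * 8 * 7 * 6 * 5 * 4 * 3 * 2 * factorial(1)
= 13 * 12 * 11 * 10 * 9 * 8 * 7 * 6 * 5 * 4 * 3 * 2 * 1
= 6227020800


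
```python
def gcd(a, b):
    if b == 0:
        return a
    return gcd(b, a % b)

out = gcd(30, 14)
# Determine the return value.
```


gcd(30, 14)
= gcd(14, 30 % 14) = gcd(14, 2)
= gcd(2, 14 % 2) = gcd(2, 0)
b == 0, return a = 2


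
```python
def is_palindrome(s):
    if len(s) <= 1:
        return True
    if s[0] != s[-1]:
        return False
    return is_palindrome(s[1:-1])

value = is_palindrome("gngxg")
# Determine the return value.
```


is_palindrome("gngxg")
"gngxg": s[0]='g' == s[-1]='g' -> is_palindrome("ngx")
"ngx": s[0]='n' != s[-1]='x' -> False
= False


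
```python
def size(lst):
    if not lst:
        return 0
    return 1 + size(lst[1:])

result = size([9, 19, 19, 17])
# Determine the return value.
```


size([9, 19, 19, 17])
= 1 + size([19, 19, 17])
= 1 + 1 + size([19, 17])
= 1 + 1 + 1 + size([17])
= 1 + 1 + 1 + 1 + size([])
= 1 + 1 + 1 + 1 + 0
= 4


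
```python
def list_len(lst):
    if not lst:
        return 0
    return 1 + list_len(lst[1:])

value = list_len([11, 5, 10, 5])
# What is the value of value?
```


list_len([11, 5, 10, 5])
= 1 + list_len([5, 10, 5])
= 1 + 1 + list_len([10, 5])
= 1 + 1 + 1 + list_len([5])
= 1 + 1 + 1 + 1 + list_len([])
= 1 + 1 + 1 + 1 + 0
= 4


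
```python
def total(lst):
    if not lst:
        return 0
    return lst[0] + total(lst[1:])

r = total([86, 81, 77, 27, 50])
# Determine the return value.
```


total([86, 81, 77, 27, 50])
= 86 + total([81, 77, 27, 50])
= 86 + 81 + total([77, 27, 50])
= 86 + 81 + 77 + total([27, 50])
= 86 + 81 + 77 + 27 + total([50])
= 86 + 81 + 77 + 27 + 50 + total([])
= 86 + 81 + 77 + 27 + 50 + 0
= 321


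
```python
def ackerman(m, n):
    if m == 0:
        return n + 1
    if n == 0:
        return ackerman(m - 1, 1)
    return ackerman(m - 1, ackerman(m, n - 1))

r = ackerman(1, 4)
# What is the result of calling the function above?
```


ackerman(1, 4)
= ackerman(0, ackerman(1, 3))
First compute ackerman(1, 3) = 5
= ackerman(0, 5)
= 6


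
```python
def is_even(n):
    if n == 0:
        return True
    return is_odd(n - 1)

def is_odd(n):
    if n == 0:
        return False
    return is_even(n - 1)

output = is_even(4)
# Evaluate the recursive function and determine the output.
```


is_even(4)
= is_odd(3)
= is_even(2)
= is_odd(1)
= is_even(0)
n == 0: return True
= True


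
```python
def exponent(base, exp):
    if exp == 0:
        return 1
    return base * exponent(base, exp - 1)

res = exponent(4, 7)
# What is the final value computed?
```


exponent(4, 7)
= 4 * exponent(4, 6)
= 4 * 4 * exponent(4, 5)
= 4 * 4 * 4 * exponent(4, 4)
= 4 * 4 * 4 * 4 * exponent(4, 3)
= 4 * 4 * 4 * 4 * 4 * exponent(4, 2)
= 4 * 4 * 4 * 4 * 4 * 4 * exponent(4, 1)
= 4 * 4 * 4 * 4 * 4 * 4 * 4 * exponent(4, 0)
= 4 * 4 * 4 * 4 * 4 * 4 * 4 * 1
= 16384


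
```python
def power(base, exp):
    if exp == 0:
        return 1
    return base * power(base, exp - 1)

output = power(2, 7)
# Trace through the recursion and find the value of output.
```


power(2, 7)
= 2 * power(2, 6)
= 2 * 2 * power(2, 5)
= 2 * 2 * 2 * power(2, 4)
= 2 * 2 * 2 * 2 * power(2, 3)
= 2 * 2 * 2 * 2 * 2 * power(2, 2)
= 2 * 2 * 2 * 2 * 2 * 2 * power(2, 1)
= 2 * 2 * 2 * 2 * 2 * 2 * 2 * power(2, 0)
= 2 * 2 * 2 * 2 * 2 * 2 * 2 * 1
= 128


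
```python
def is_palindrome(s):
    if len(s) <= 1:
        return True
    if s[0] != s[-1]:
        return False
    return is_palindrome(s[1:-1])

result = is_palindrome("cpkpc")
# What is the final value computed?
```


is_palindrome("cpkpc")
"cpkpc": s[0]='c' == s[-1]='c' -> is_palindrome("pkp")
"pkp": s[0]='p' == s[-1]='p' -> is_palindrome("k")
"k": len <= 1 -> True
= True


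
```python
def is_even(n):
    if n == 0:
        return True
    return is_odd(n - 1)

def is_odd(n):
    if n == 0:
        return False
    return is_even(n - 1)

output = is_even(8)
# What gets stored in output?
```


is_even(8)
= is_odd(7)
= is_even(6)
= is_odd(5)
= is_even(4)
= is_odd(3)
= is_even(2)
= is_odd(1)
= is_even(0)
n == 0: return True
= True


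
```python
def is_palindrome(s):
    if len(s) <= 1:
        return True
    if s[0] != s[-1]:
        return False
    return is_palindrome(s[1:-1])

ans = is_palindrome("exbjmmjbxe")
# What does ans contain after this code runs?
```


is_palindrome("exbjmmjbxe")
"exbjmmjbxe": s[0]='e' == s[-1]='e' -> is_palindrome("xbjmmjbx")
"xbjmmjbx": s[0]='x' == s[-1]='x' -> is_palindrome("bjmmjb")
"bjmmjb": s[0]='b' == s[-1]='b' -> is_palindrome("jmmj")
"jmmj": s[0]='j' == s[-1]='j' -> is_palindrome("mm")
"mm": s[0]='m' == s[-1]='m' -> is_palindrome("")
"": len <= 1 -> True
= True


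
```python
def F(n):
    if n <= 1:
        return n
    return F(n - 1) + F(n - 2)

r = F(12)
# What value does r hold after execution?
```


F(12)
= F(11) + F(10)
= (F(10) + F(9)) + F(10)
Computing bottom-up: F(0)=0, F(1)=1, F(2)=1, F(3)=2, F(4)=3, F(5)=5, F(6)=8, F(7)=13, F(8)=21, F(9)=34, F(10)=55, F(11)=89, F(12)=144
= 144


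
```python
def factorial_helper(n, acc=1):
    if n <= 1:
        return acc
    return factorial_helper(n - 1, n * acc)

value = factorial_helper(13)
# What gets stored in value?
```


factorial_helper(13, 1)
= factorial_helper(12, 13 * 1) = factorial_helper(12, 13)
= factorial_helper(11, 12 * 13) = factorial_helper(11, 156)
= factorial_helper(10, 11 * 156) = factorial_helper(10, 1716)
= factorial_helper(9, 10 * 1716) = factorial_helper(9, 17160)
= factorial_helper(8, 9 * 17160) = factorial_helper(8, 154440)
= factorial_helper(7, 8 * 154440) = factorial_helper(7, 1235520)
= factorial_helper(6, 7 * 1235520) = factorial_helper(6, 8648640)
= factorial_helper(5, 6 * 8648640) = factorial_helper(5, 51891840)
= factorial_helper(4, 5 * 51891840) = factorial_helper(4, 259459200)
= factorial_helper(3, 4 * 259459200) = factorial_helper(3, 1037836800)
= factorial_helper(2, 3 * 1037836800) = factorial_helper(2, 3113510400)
= factorial_helper(1, 2 * 3113510400) = factorial_helper(1, 6227020800)
n <= 1, return acc = 6227020800


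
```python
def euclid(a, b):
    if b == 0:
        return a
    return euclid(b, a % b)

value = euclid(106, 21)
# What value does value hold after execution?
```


euclid(106, 21)
= euclid(21, 106 % 21) = euclid(21, 1)
= euclid(1, 21 % 1) = euclid(1, 0)
b == 0, return a = 1


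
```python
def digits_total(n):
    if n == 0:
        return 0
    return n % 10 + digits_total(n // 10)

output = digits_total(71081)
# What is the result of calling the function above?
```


digits_total(71081)
= 1 + digits_total(7108)
= 1 + 8 + digits_total(710)
= 1 + 8 + 0 + digits_total(71)
= 1 + 8 + 0 + 1 + digits_total(7)
= 1 + 8 + 0 + 1 + 7 + digits_total(0)
= 1 + 8 + 0 + 1 + 7 + 0
= 17


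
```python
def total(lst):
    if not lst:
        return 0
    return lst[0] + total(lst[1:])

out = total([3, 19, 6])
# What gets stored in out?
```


total([3, 19, 6])
= 3 + total([19, 6])
= 3 + 19 + total([6])
= 3 + 19 + 6 + total([])
= 3 + 19 + 6 + 0
= 28


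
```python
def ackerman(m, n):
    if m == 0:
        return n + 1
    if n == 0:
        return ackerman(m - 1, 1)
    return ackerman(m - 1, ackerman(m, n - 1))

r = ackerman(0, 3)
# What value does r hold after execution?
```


ackerman(0, 3)
m == 0: return 3 + 1 = 4
= 4


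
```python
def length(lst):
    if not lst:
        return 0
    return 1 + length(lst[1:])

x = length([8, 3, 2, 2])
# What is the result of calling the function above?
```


length([8, 3, 2, 2])
= 1 + length([3, 2, 2])
= 1 + 1 + length([2, 2])
= 1 + 1 + 1 + length([2])
= 1 + 1 + 1 + 1 + length([])
= 1 + 1 + 1 + 1 + 0
= 4


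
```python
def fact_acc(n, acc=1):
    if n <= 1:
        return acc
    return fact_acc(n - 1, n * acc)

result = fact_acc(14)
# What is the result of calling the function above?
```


fact_acc(14, 1)
= fact_acc(13, 14 * 1) = fact_acc(13, 14)
= fact_acc(12, 13 * 14) = fact_acc(12, 182)
= fact_acc(11, 12 * 182) = fact_acc(11, 2184)
= fact_acc(10, 11 * 2184) = fact_acc(10, 24024)
= fact_acc(9, 10 * 24024) = fact_acc(9, 240240)
= fact_acc(8, 9 * 240240) = fact_acc(8, 2162160)
= fact_acc(7, 8 * 2162160) = fact_acc(7, 17297280)
= fact_acc(6, 7 * 17297280) = fact_acc(6, 121080960)
= fact_acc(5, 6 * 121080960) = fact_acc(5, 726485760)
= fact_acc(4, 5 * 726485760) = fact_acc(4, 3632428800)
= fact_acc(3, 4 * 3632428800) = fact_acc(3, 14529715200)
= fact_acc(2, 3 * 14529715200) = fact_acc(2, 43589145600)
= fact_acc(1, 2 * 43589145600) = fact_acc(1, 87178291200)
n <= 1, return acc = 87178291200


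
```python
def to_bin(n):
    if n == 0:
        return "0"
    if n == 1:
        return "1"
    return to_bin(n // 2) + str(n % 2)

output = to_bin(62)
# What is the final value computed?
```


to_bin(62)
= to_bin(31) + "0"
= to_bin(15) + "1" + "0"
= to_bin(7) + "1" + "1" + "0"
= to_bin(3) + "1" + "1" + "1" + "0"
= to_bin(1) + "1" + "1" + "1" + "1" + "0"
= "1" + "1" + "1" + "1" + "1" + "0"
= "111110"


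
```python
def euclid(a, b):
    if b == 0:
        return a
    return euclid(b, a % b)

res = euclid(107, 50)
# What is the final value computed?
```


euclid(107, 50)
= euclid(50, 107 % 50) = euclid(50, 7)
= euclid(7, 50 % 7) = euclid(7, 1)
= euclid(1, 7 % 1) = euclid(1, 0)
b == 0, return a = 1


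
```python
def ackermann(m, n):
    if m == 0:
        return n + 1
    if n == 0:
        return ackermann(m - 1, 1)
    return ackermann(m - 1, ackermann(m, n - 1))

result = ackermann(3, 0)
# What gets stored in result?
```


ackermann(3, 0)
n == 0: return ackermann(2, 1)
= ackermann(2, 1) = 5
= 5


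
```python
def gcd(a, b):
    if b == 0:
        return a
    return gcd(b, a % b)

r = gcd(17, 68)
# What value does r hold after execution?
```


gcd(17, 68)
= gcd(68, 17 % 68) = gcd(68, 17)
= gcd(17, 68 % 17) = gcd(17, 0)
b == 0, return a = 17


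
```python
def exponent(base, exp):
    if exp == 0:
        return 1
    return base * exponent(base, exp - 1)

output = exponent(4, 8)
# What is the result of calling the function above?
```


exponent(4, 8)
= 4 * exponent(4, 7)
= 4 * 4 * exponent(4, 6)
= 4 * 4 * 4 * exponent(4, 5)
= 4 * 4 * 4 * 4 * exponent(4, 4)
= 4 * 4 * 4 * 4 * 4 * exponent(4, 3)
= 4 * 4 * 4 * 4 * 4 * 4 * exponent(4, 2)
= 4 * 4 * 4 * 4 * 4 * 4 * 4 * exponent(4, 1)
= 4 * 4 * 4 * 4 * 4 * 4 * 4 * 4 * exponent(4, 0)
= 4 * 4 * 4 * 4 * 4 * 4 * 4 * 4 * 1
= 65536


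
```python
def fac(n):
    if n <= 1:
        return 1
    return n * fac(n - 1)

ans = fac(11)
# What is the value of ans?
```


fac(11)
= 11 * fac(10)
= 11 * 10 * fac(9)
= 11 * 10 * 9 * fac(8)
= 11 * 10 * 9 * 8 * fac(7)
= 11 * 10 * 9 * 8 * 7 * fac(6)
= 11 * 10 * 9 * 8 * 7 * 6 * fac(5)
= 11 * 10 * 9 * 8 * 7 * 6 * 5 * fac(4)
= 11 * 10 * 9 * 8 * 7 * 6 * 5 * 4 * fac(3)
= 11 * 10 * 9 * 8 * 7 * 6 * 5 * 4 * 3 * fac(2)
= 11 * 10 * 9 * 8 * 7 * 6 * 5 * 4 * 3 * 2 * fac(1)
= 11 * 10 * 9 * 8 * 7 * 6 * 5 * 4 * 3 * 2 * 1
= 39916800


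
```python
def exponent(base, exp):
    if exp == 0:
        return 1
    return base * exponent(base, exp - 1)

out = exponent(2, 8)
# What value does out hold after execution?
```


exponent(2, 8)
= 2 * exponent(2, 7)
= 2 * 2 * exponent(2, 6)
= 2 * 2 * 2 * exponent(2, 5)
= 2 * 2 * 2 * 2 * exponent(2, 4)
= 2 * 2 * 2 * 2 * 2 * exponent(2, 3)
= 2 * 2 * 2 * 2 * 2 * 2 * exponent(2, 2)
= 2 * 2 * 2 * 2 * 2 * 2 * 2 * exponent(2, 1)
= 2 * 2 * 2 * 2 * 2 * 2 * 2 * 2 * exponent(2, 0)
= 2 * 2 * 2 * 2 * 2 * 2 * 2 * 2 * 1
= 256


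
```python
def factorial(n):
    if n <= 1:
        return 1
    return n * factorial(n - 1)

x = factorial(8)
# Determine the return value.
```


factorial(8)
= 8 * factorial(7)
= 8 * 7 * factorial(6)
= 8 * 7 * 6 * factorial(5)
= 8 * 7 * 6 * 5 * factorial(4)
= 8 * 7 * 6 * 5 * 4 * factorial(3)
= 8 * 7 * 6 * 5 * 4 * 3 * factorial(2)
= 8 * 7 * 6 * 5 * 4 * 3 * 2 * factorial(1)
= 8 * 7 * 6 * 5 * 4 * 3 * 2 * 1
= 40320


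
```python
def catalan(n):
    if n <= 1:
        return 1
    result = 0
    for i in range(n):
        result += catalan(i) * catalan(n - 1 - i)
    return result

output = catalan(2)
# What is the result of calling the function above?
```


catalan(2)
= sum of catalan(i) * catalan(2-1-i) for i in 0..1
  catalan(0)*catalan(1) = 1*1 = 1
  catalan(1)*catalan(0) = 1*1 = 1
= 1 + 1
= 2


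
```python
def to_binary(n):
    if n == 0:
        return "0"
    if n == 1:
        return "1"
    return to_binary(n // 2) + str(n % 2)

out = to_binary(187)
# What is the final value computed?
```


to_binary(187)
= to_binary(93) + "1"
= to_binary(46) + "1" + "1"
= to_binary(23) + "0" + "1" + "1"
= to_binary(11) + "1" + "0" + "1" + "1"
= to_binary(5) + "1" + "1" + "0" + "1" + "1"
= to_binary(2) + "1" + "1" + "1" + "0" + "1" + "1"
= to_binary(1) + "0" + "1" + "1" + "1" + "0" + "1" + "1"
= "1" + "0" + "1" + "1" + "1" + "0" + "1" + "1"
= "10111011"


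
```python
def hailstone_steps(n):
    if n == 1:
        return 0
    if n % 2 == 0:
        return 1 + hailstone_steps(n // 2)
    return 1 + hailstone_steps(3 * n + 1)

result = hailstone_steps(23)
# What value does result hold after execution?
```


hailstone_steps(23)
23 is odd -> 3*23+1 = 70 -> hailstone_steps(70)
70 is even -> hailstone_steps(35)
35 is odd -> 3*35+1 = 106 -> hailstone_steps(106)
106 is even -> hailstone_steps(53)
53 is odd -> 3*53+1 = 160 -> hailstone_steps(160)
160 is even -> hailstone_steps(80)
80 is even -> hailstone_steps(40)
40 is even -> hailstone_steps(20)
20 is even -> hailstone_steps(10)
10 is even -> hailstone_steps(5)
5 is odd -> 3*5+1 = 16 -> hailstone_steps(16)
16 is even -> hailstone_steps(8)
8 is even -> hailstone_steps(4)
4 is even -> hailstone_steps(2)
2 is even -> hailstone_steps(1)
Reached 1 after 15 steps
= 15


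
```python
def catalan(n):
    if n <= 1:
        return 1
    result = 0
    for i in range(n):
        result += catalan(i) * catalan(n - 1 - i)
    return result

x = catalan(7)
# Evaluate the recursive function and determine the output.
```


catalan(7)
= sum of catalan(i) * catalan(7-1-i) for i in 0..6
First compute sub-values bottom-up:
  catalan(0) = 1, catalan(1) = 1
  catalan(2) = 1*1 + 1*1 = 2
  catalan(3) = 1*2 + 1*1 + 2*1 = 5
  catalan(4) = 1*5 + 1*2 + 2*1 + 5*1 = 14
  catalan(5) = 1*14 + 1*5 + 2*2 + 5*1 + 14*1 = 42
  catalan(6) = 1*42 + 1*14 + 2*5 + 5*2 + 14*1 + 42*1 = 132
Now catalan(7):
  catalan(0)*catalan(6) = 1*132 = 132
  catalan(1)*catalan(5) = 1*42 = 42
  catalan(2)*catalan(4) = 2*14 = 28
  catalan(3)*catalan(3) = 5*5 = 25
  catalan(4)*catalan(2) = 14*2 = 28
  catalan(5)*catalan(1) = 42*1 = 42
  catalan(6)*catalan(0) = 132*1 = 132
= 132 + 42 + 28 + 25 + 28 + 42 + 132
= 429


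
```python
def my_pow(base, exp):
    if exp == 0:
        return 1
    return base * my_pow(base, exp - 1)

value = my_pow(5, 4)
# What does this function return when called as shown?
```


my_pow(5, 4)
= 5 * my_pow(5, 3)
= 5 * 5 * my_pow(5, 2)
= 5 * 5 * 5 * my_pow(5, 1)
= 5 * 5 * 5 * 5 * my_pow(5, 0)
= 5 * 5 * 5 * 5 * 1
= 625


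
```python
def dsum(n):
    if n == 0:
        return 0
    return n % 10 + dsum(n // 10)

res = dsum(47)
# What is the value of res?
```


dsum(47)
= 7 + dsum(4)
= 7 + 4 + dsum(0)
= 7 + 4 + 0
= 11


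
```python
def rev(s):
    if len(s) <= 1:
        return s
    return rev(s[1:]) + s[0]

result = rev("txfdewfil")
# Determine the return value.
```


rev("txfdewfil")
= rev("xfdewfil") + "t"
= rev("fdewfil") + "x" + "t"
= rev("dewfil") + "f" + "x" + "t"
= rev("ewfil") + "d" + "f" + "x" + "t"
= rev("wfil") + "e" + "d" + "f" + "x" + "t"
= rev("fil") + "w" + "e" + "d" + "f" + "x" + "t"
= rev("il") + "f" + "w" + "e" + "d" + "f" + "x" + "t"
= rev("l") + "i" + "f" + "w" + "e" + "d" + "f" + "x" + "t"
= "l" + "i" + "f" + "w" + "e" + "d" + "f" + "x" + "t"
= "lifwedfxt"
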